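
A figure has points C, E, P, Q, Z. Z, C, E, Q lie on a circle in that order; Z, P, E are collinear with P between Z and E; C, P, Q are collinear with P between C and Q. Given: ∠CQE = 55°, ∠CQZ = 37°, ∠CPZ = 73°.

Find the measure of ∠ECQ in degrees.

1. ∠CEZ = 37°  [same arc ZC]
2. ∠CPE = 107°  [linear pair at P on ZE]
3. ∠ECQ = 36°  [△CPE]

∠ECQ = 36°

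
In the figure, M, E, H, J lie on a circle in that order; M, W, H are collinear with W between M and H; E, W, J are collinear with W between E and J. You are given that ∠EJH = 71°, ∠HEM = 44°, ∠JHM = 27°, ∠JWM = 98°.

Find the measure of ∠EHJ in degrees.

∠EHJ = 92°

1. ∠EMH = 71°  [same arc EH]
2. ∠EHM = 65°  [△MEH]
3. ∠EWH = 98°  [vertical angles at W]
4. ∠HEJ = 17°  [△EWH]
5. ∠EHJ = 92°  [△EHJ]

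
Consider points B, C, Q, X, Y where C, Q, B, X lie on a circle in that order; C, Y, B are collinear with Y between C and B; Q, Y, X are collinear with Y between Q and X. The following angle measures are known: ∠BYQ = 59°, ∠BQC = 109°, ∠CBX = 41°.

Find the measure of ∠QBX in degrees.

∠QBX = 94°

1. ∠CYX = 59°  [vertical angles at Y]
2. ∠BXC = 71°  [cyclic CQBX, opposite ∠Q+∠X]
3. ∠CQX = 41°  [same arc CX]
4. ∠BCX = 68°  [△CBX]
5. ∠CXQ = 53°  [△CYX]
6. ∠QCX = 86°  [△CQX]
7. ∠QBX = 94°  [cyclic CQBX, opposite ∠C+∠B]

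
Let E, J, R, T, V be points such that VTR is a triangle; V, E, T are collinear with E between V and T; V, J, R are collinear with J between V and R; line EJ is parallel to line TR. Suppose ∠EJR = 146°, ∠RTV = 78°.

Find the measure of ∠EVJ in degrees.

∠EVJ = 68°

1. ∠EJV = 34°  [linear pair at J on VR]
2. ∠JEV = 78°  [EJ∥TR, corresponding at E]
3. ∠EVJ = 68°  [△VEJ]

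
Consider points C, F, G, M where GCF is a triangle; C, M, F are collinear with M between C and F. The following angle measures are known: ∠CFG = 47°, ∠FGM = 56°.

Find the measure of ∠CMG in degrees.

∠CMG = 103°

1. ∠GFM = 47°  [M on ray FC]
2. ∠FMG = 77°  [△GMF]
3. ∠CMG = 103°  [linear pair at M on CF]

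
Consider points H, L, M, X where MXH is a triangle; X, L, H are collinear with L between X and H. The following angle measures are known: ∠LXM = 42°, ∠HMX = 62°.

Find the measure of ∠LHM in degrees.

∠LHM = 76°

1. ∠HXM = 42°  [L on ray XH]
2. ∠MHX = 76°  [△MXH]
3. ∠LHM = 76°  [L on ray HX]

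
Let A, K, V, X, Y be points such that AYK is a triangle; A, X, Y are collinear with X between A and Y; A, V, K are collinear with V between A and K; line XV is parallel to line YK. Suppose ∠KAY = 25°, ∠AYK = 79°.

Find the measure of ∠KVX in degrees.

1. ∠AKY = 76°  [△AYK]
2. ∠AVX = 76°  [XV∥YK, corresponding at V]
3. ∠KVX = 104°  [linear pair at V on AK]

∠KVX = 104°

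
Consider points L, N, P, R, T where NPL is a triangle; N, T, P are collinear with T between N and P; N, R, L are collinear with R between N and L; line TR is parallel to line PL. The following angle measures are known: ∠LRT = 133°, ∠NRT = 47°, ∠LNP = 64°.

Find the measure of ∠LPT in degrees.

∠LPT = 69°

1. ∠NLP = 47°  [TR∥PL, corresponding at R]
2. ∠LPN = 69°  [△NPL]
3. ∠LPT = 69°  [T on ray PN]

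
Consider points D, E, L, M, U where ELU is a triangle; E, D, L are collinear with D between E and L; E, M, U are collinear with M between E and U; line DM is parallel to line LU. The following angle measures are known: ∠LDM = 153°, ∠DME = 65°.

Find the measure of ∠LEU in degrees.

1. ∠EDM = 27°  [linear pair at D on EL]
2. ∠DEM = 88°  [△EDM]
3. ∠LEU = 88°  [D on EL, M on EU]

∠LEU = 88°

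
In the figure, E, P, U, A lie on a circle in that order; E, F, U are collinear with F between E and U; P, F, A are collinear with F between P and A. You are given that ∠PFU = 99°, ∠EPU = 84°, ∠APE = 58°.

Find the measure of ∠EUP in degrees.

1. ∠EFP = 81°  [linear pair at F on EU]
2. ∠PEU = 41°  [△EFP]
3. ∠EUP = 55°  [△EPU]

∠EUP = 55°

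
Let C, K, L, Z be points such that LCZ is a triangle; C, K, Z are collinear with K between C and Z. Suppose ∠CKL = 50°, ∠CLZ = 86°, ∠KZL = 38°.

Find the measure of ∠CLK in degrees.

∠CLK = 74°

1. ∠CZL = 38°  [K on ray ZC]
2. ∠LCZ = 56°  [△LCZ]
3. ∠KCL = 56°  [K on ray CZ]
4. ∠CLK = 74°  [△LCK]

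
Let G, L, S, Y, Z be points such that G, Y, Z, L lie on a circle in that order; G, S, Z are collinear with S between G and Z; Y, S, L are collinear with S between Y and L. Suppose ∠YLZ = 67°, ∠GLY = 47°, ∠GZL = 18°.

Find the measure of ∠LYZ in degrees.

∠LYZ = 48°

1. ∠YGZ = 67°  [same arc YZ]
2. ∠GZY = 47°  [same arc GY]
3. ∠GYL = 18°  [same arc GL]
4. ∠GSY = 95°  [△GSY]
5. ∠YSZ = 85°  [linear pair at S on GZ]
6. ∠LYZ = 48°  [△YSZ]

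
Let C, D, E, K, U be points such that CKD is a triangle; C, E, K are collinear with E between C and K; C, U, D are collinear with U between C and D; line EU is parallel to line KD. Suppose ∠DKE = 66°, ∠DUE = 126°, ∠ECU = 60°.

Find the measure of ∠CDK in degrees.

1. ∠CKD = 66°  [E on ray KC]
2. ∠DCK = 60°  [E on CK, U on CD]
3. ∠CDK = 54°  [△CKD]

∠CDK = 54°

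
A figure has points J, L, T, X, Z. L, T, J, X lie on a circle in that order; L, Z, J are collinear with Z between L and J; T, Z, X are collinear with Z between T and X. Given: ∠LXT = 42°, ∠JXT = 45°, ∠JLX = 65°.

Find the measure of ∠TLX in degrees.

∠TLX = 110°

1. ∠JTX = 65°  [same arc JX]
2. ∠TJX = 70°  [△TJX]
3. ∠TLX = 110°  [cyclic LTJX, opposite ∠L+∠J]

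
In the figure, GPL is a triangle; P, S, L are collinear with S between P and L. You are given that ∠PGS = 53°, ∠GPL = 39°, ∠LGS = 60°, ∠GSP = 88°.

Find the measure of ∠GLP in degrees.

1. ∠GSL = 92°  [linear pair at S on PL]
2. ∠GLS = 28°  [△GSL]
3. ∠GLP = 28°  [S on ray LP]

∠GLP = 28°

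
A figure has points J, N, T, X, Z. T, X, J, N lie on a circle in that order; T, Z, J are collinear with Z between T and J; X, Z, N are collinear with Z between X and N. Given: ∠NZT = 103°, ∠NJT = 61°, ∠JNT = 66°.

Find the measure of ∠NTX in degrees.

1. ∠NXT = 61°  [same arc TN]
2. ∠JTN = 53°  [△TJN]
3. ∠TNX = 24°  [△TZN]
4. ∠NTX = 95°  [△TXN]

∠NTX = 95°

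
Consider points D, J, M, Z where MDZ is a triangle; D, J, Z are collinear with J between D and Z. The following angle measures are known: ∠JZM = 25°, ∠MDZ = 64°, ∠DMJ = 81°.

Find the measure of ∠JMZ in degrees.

∠JMZ = 10°

1. ∠JDM = 64°  [J on ray DZ]
2. ∠DJM = 35°  [△MDJ]
3. ∠MJZ = 145°  [linear pair at J on DZ]
4. ∠JMZ = 10°  [△MJZ]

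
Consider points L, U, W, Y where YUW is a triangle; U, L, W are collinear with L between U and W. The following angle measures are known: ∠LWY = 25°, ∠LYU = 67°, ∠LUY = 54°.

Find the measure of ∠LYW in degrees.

1. ∠ULY = 59°  [△YUL]
2. ∠WLY = 121°  [linear pair at L on UW]
3. ∠LYW = 34°  [△YLW]

∠LYW = 34°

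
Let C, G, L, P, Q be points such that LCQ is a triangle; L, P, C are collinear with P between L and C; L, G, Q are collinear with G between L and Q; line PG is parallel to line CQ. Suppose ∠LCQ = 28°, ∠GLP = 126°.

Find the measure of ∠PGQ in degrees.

1. ∠GPL = 28°  [PG∥CQ, corresponding at P]
2. ∠LGP = 26°  [△LPG]
3. ∠PGQ = 154°  [linear pair at G on LQ]

∠PGQ = 154°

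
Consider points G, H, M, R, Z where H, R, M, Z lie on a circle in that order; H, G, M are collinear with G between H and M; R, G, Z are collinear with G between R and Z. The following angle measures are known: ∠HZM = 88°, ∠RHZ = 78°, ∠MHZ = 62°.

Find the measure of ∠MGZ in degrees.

1. ∠HMZ = 30°  [△HMZ]
2. ∠RMZ = 102°  [cyclic HRMZ, opposite ∠H+∠M]
3. ∠MRZ = 62°  [same arc MZ]
4. ∠MZR = 16°  [△RMZ]
5. ∠MGZ = 134°  [△MGZ]

∠MGZ = 134°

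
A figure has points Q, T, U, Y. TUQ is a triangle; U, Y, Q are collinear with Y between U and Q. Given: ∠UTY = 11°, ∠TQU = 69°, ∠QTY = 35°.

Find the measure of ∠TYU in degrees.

∠TYU = 104°

1. ∠TQY = 69°  [Y on ray QU]
2. ∠QYT = 76°  [△TYQ]
3. ∠TYU = 104°  [linear pair at Y on UQ]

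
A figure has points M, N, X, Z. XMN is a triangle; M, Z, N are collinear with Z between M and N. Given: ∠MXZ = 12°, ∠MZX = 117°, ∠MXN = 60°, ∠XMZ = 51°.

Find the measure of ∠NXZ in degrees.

∠NXZ = 48°

1. ∠NZX = 63°  [linear pair at Z on MN]
2. ∠NMX = 51°  [Z on ray MN]
3. ∠MNX = 69°  [△XMN]
4. ∠XNZ = 69°  [Z on ray NM]
5. ∠NXZ = 48°  [△XZN]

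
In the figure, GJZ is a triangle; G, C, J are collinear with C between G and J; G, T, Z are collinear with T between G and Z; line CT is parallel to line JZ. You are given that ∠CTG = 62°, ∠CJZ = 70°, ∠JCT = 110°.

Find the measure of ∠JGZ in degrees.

1. ∠GZJ = 62°  [CT∥JZ, corresponding at T]
2. ∠GJZ = 70°  [C on ray JG]
3. ∠JGZ = 48°  [△GJZ]

∠JGZ = 48°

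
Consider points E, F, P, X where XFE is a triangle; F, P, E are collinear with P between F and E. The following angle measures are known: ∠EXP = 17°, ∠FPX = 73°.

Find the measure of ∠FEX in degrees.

∠FEX = 56°

1. ∠EPX = 107°  [linear pair at P on FE]
2. ∠PEX = 56°  [△XPE]
3. ∠FEX = 56°  [P on ray EF]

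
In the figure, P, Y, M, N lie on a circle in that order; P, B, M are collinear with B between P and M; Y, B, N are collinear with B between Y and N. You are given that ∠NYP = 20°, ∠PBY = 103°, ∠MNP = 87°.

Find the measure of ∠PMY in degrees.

1. ∠MPY = 57°  [△PBY]
2. ∠MYP = 93°  [cyclic PYMN, opposite ∠Y+∠N]
3. ∠PMY = 30°  [△PYM]

∠PMY = 30°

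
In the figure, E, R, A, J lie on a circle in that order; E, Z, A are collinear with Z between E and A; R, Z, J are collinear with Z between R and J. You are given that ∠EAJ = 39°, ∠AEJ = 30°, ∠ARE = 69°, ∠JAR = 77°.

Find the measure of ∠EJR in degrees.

1. ∠ERJ = 39°  [same arc EJ]
2. ∠JER = 103°  [cyclic ERAJ, opposite ∠E+∠A]
3. ∠EJR = 38°  [△ERJ]

∠EJR = 38°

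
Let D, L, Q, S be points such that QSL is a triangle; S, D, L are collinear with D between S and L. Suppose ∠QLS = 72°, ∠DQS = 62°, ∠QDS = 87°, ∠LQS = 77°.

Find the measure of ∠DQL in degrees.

1. ∠DLQ = 72°  [D on ray LS]
2. ∠LDQ = 93°  [linear pair at D on SL]
3. ∠DQL = 15°  [△QDL]

∠DQL = 15°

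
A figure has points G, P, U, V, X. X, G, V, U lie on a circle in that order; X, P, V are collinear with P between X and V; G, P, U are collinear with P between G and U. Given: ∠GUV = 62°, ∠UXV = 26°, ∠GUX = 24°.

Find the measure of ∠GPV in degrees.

1. ∠UGV = 26°  [same arc VU]
2. ∠GVX = 24°  [same arc XG]
3. ∠GPV = 130°  [△GPV]

∠GPV = 130°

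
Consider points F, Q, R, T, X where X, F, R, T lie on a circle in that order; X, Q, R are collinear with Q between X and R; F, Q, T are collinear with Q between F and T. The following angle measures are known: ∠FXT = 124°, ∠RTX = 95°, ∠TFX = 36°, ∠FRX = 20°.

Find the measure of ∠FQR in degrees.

∠FQR = 111°

1. ∠RFX = 85°  [cyclic XFRT, opposite ∠F+∠T]
2. ∠FXR = 75°  [△XFR]
3. ∠FQX = 69°  [△XQF]
4. ∠FQR = 111°  [linear pair at Q on XR]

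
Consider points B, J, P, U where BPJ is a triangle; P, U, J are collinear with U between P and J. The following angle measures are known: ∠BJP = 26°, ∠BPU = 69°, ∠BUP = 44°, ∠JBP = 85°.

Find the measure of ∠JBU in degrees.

1. ∠BJU = 26°  [U on ray JP]
2. ∠BUJ = 136°  [linear pair at U on PJ]
3. ∠JBU = 18°  [△BUJ]

∠JBU = 18°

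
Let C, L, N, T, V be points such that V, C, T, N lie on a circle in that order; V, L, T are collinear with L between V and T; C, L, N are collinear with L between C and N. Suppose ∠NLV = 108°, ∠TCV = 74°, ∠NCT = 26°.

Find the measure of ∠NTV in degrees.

1. ∠TNV = 106°  [cyclic VCTN, opposite ∠C+∠N]
2. ∠NVT = 26°  [same arc TN]
3. ∠NTV = 48°  [△VTN]

∠NTV = 48°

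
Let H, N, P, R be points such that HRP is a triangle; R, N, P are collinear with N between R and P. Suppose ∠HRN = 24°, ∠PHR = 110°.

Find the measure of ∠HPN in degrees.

1. ∠HRP = 24°  [N on ray RP]
2. ∠HPR = 46°  [△HRP]
3. ∠HPN = 46°  [N on ray PR]

∠HPN = 46°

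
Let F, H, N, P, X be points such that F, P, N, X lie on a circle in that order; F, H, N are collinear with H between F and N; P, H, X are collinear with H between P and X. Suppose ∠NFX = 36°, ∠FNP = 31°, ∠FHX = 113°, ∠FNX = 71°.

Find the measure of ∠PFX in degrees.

∠PFX = 78°

1. ∠FXP = 31°  [△FHX]
2. ∠FPX = 71°  [same arc FX]
3. ∠PFX = 78°  [△FPX]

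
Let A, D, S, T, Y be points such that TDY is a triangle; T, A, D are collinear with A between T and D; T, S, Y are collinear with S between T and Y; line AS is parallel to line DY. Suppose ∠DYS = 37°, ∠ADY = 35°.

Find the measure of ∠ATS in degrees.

1. ∠DYT = 37°  [S on ray YT]
2. ∠TDY = 35°  [A on ray DT]
3. ∠DTY = 108°  [△TDY]
4. ∠ATS = 108°  [A on TD, S on TY]

∠ATS = 108°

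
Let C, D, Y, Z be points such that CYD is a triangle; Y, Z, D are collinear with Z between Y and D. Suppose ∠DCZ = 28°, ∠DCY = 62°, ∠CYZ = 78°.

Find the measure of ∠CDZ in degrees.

∠CDZ = 40°

1. ∠CYD = 78°  [Z on ray YD]
2. ∠CDY = 40°  [△CYD]
3. ∠CDZ = 40°  [Z on ray DY]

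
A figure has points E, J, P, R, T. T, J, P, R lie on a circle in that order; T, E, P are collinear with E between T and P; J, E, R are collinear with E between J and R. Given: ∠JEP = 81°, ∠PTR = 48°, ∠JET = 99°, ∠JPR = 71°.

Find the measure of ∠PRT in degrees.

1. ∠PJR = 48°  [same arc PR]
2. ∠PER = 99°  [vertical angles at E]
3. ∠JRP = 61°  [△JPR]
4. ∠RPT = 20°  [△PER]
5. ∠PRT = 112°  [△TPR]

∠PRT = 112°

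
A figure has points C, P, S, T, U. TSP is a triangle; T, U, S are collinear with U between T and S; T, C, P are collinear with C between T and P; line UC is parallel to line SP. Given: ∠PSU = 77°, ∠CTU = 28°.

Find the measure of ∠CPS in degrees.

∠CPS = 75°

1. ∠PST = 77°  [U on ray ST]
2. ∠PTS = 28°  [U on TS, C on TP]
3. ∠SPT = 75°  [△TSP]
4. ∠CPS = 75°  [C on ray PT]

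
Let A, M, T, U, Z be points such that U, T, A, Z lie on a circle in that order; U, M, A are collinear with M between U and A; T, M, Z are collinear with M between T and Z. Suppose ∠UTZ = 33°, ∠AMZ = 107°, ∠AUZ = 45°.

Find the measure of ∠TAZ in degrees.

∠TAZ = 95°

1. ∠UAZ = 33°  [same arc UZ]
2. ∠AZT = 40°  [△AMZ]
3. ∠ATZ = 45°  [same arc AZ]
4. ∠TAZ = 95°  [△TAZ]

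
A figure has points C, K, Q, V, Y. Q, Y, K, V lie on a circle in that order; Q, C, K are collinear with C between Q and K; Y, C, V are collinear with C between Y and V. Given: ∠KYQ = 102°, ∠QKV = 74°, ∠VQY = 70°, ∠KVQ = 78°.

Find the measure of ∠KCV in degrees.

1. ∠QYV = 74°  [same arc QV]
2. ∠KQV = 28°  [△QKV]
3. ∠QVY = 36°  [△QYV]
4. ∠QCV = 116°  [△QCV]
5. ∠KCV = 64°  [linear pair at C on QK]

∠KCV = 64°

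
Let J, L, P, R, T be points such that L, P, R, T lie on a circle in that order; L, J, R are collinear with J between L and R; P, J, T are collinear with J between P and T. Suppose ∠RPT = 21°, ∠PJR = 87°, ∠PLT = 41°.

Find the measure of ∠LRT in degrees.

1. ∠LJT = 87°  [vertical angles at J]
2. ∠PRT = 139°  [cyclic LPRT, opposite ∠L+∠R]
3. ∠RJT = 93°  [linear pair at J on LR]
4. ∠PTR = 20°  [△PRT]
5. ∠LRT = 67°  [△RJT]

∠LRT = 67°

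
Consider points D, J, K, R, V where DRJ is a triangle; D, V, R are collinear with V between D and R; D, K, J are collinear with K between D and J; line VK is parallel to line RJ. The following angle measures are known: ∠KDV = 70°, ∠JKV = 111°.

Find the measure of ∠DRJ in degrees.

∠DRJ = 41°

1. ∠DKV = 69°  [linear pair at K on DJ]
2. ∠DVK = 41°  [△DVK]
3. ∠DRJ = 41°  [VK∥RJ, corresponding at V]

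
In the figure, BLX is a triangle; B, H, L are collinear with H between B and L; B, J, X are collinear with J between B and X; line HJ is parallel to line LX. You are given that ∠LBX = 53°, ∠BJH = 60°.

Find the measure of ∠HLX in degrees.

1. ∠HBJ = 53°  [H on BL, J on BX]
2. ∠BHJ = 67°  [△BHJ]
3. ∠JHL = 113°  [linear pair at H on BL]
4. ∠HLX = 67°  [HJ∥LX, co-interior at L–H]

∠HLX = 67°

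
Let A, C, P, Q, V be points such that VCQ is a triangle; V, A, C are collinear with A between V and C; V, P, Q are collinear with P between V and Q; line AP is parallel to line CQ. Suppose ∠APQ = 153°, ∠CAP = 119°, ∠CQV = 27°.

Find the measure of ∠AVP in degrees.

1. ∠APV = 27°  [linear pair at P on VQ]
2. ∠PAV = 61°  [linear pair at A on VC]
3. ∠AVP = 92°  [△VAP]

∠AVP = 92°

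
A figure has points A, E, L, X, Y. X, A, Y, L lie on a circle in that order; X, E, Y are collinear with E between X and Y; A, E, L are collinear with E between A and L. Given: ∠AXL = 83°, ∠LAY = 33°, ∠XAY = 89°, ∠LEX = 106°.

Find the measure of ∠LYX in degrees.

∠LYX = 56°

1. ∠LXY = 33°  [same arc YL]
2. ∠XLY = 91°  [cyclic XAYL, opposite ∠A+∠L]
3. ∠LYX = 56°  [△XYL]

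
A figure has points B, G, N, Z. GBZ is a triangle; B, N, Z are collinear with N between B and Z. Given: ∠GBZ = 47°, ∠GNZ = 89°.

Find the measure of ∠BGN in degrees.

1. ∠GBN = 47°  [N on ray BZ]
2. ∠BNG = 91°  [linear pair at N on BZ]
3. ∠BGN = 42°  [△GBN]

∠BGN = 42°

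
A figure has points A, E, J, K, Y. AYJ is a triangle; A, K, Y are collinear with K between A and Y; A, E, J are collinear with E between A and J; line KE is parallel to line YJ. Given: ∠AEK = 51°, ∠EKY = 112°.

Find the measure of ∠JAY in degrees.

1. ∠AKE = 68°  [linear pair at K on AY]
2. ∠EAK = 61°  [△AKE]
3. ∠JAY = 61°  [K on AY, E on AJ]

∠JAY = 61°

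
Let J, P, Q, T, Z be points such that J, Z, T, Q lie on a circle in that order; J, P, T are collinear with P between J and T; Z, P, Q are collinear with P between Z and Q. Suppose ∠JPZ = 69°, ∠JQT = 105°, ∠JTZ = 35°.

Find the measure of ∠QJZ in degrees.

1. ∠JZT = 75°  [cyclic JZTQ, opposite ∠Z+∠Q]
2. ∠JQZ = 35°  [same arc JZ]
3. ∠TJZ = 70°  [△JZT]
4. ∠JZQ = 41°  [△JPZ]
5. ∠QJZ = 104°  [△JZQ]

∠QJZ = 104°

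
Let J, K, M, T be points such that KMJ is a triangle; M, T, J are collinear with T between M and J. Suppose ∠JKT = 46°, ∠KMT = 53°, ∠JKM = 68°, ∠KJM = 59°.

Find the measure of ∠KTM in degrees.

∠KTM = 105°

1. ∠KJT = 59°  [T on ray JM]
2. ∠JTK = 75°  [△KTJ]
3. ∠KTM = 105°  [linear pair at T on MJ]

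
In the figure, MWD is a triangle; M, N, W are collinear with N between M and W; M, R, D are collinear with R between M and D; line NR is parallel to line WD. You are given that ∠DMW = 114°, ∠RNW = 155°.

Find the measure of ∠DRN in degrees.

∠DRN = 139°

1. ∠NMR = 114°  [N on MW, R on MD]
2. ∠MNR = 25°  [linear pair at N on MW]
3. ∠MRN = 41°  [△MNR]
4. ∠DRN = 139°  [linear pair at R on MD]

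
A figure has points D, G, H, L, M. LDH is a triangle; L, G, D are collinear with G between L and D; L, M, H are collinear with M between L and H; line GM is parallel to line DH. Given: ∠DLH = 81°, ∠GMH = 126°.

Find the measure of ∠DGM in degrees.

1. ∠GLM = 81°  [G on LD, M on LH]
2. ∠GML = 54°  [linear pair at M on LH]
3. ∠LGM = 45°  [△LGM]
4. ∠DGM = 135°  [linear pair at G on LD]

∠DGM = 135°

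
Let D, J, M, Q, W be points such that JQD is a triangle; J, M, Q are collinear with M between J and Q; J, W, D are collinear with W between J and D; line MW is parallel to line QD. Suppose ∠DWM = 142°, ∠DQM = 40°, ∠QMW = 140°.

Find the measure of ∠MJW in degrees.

∠MJW = 102°

1. ∠JWM = 38°  [linear pair at W on JD]
2. ∠JMW = 40°  [linear pair at M on JQ]
3. ∠MJW = 102°  [△JMW]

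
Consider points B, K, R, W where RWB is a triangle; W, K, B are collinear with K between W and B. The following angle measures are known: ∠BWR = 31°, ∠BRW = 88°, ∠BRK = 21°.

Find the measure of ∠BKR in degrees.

1. ∠RBW = 61°  [△RWB]
2. ∠KBR = 61°  [K on ray BW]
3. ∠BKR = 98°  [△RKB]

∠BKR = 98°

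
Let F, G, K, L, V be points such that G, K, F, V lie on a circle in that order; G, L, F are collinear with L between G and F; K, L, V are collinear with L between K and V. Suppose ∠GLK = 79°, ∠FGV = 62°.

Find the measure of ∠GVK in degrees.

∠GVK = 17°

1. ∠FLV = 79°  [vertical angles at L]
2. ∠GLV = 101°  [linear pair at L on GF]
3. ∠GVK = 17°  [△GLV]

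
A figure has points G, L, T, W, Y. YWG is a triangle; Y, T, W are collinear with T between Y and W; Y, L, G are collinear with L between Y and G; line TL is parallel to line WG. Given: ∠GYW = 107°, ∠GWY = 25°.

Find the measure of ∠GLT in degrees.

∠GLT = 132°

1. ∠WGY = 48°  [△YWG]
2. ∠TLY = 48°  [TL∥WG, corresponding at L]
3. ∠GLT = 132°  [linear pair at L on YG]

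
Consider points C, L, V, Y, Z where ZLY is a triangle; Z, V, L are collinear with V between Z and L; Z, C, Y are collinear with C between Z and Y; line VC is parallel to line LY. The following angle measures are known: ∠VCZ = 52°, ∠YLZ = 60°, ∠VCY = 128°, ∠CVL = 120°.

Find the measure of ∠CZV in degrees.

∠CZV = 68°

1. ∠LYZ = 52°  [VC∥LY, corresponding at C]
2. ∠LZY = 68°  [△ZLY]
3. ∠CZV = 68°  [V on ZL, C on ZY]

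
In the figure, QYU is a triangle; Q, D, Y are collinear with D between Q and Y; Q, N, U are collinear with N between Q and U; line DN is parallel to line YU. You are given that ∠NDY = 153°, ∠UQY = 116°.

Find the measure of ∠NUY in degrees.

1. ∠NDQ = 27°  [linear pair at D on QY]
2. ∠DQN = 116°  [D on QY, N on QU]
3. ∠DNQ = 37°  [△QDN]
4. ∠DNU = 143°  [linear pair at N on QU]
5. ∠NUY = 37°  [DN∥YU, co-interior at U–N]

∠NUY = 37°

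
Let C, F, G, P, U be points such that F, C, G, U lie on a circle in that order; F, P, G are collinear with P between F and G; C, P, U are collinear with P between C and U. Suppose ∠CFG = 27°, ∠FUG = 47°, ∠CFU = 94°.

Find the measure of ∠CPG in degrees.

∠CPG = 93°

1. ∠CUG = 27°  [same arc CG]
2. ∠FCG = 133°  [cyclic FCGU, opposite ∠C+∠U]
3. ∠CGU = 86°  [cyclic FCGU, opposite ∠F+∠G]
4. ∠GCU = 67°  [△CGU]
5. ∠CGF = 20°  [△FCG]
6. ∠CPG = 93°  [△CPG]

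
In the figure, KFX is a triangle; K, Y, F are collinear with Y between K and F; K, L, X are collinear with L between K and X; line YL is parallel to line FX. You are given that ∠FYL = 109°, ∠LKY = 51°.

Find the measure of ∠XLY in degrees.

1. ∠KYL = 71°  [linear pair at Y on KF]
2. ∠KLY = 58°  [△KYL]
3. ∠XLY = 122°  [linear pair at L on KX]

∠XLY = 122°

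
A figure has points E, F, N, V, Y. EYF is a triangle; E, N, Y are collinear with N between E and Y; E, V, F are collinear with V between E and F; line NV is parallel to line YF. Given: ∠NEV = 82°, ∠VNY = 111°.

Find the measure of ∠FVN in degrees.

1. ∠ENV = 69°  [linear pair at N on EY]
2. ∠EVN = 29°  [△ENV]
3. ∠FVN = 151°  [linear pair at V on EF]

∠FVN = 151°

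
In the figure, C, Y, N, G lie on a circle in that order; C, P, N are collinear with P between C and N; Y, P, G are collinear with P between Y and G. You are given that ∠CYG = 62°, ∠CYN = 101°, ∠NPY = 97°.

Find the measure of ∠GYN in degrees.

1. ∠CNG = 62°  [same arc CG]
2. ∠CGN = 79°  [cyclic CYNG, opposite ∠Y+∠G]
3. ∠GCN = 39°  [△CNG]
4. ∠GYN = 39°  [same arc NG]

∠GYN = 39°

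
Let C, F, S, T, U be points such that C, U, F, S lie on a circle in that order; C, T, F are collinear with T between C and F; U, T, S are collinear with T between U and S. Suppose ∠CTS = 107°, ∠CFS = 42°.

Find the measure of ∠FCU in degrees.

∠FCU = 65°

1. ∠FTU = 107°  [vertical angles at T]
2. ∠CUS = 42°  [same arc CS]
3. ∠CTU = 73°  [linear pair at T on CF]
4. ∠FCU = 65°  [△CTU]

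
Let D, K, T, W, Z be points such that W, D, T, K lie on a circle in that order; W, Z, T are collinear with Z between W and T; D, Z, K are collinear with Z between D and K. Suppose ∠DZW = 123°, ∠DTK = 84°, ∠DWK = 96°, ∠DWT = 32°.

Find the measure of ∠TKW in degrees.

1. ∠KZT = 123°  [vertical angles at Z]
2. ∠KDW = 25°  [△WZD]
3. ∠DKW = 59°  [△WDK]
4. ∠DKT = 32°  [same arc DT]
5. ∠KZW = 57°  [linear pair at Z on WT]
6. ∠KTW = 25°  [△TZK]
7. ∠KWT = 64°  [△WZK]
8. ∠TKW = 91°  [△WTK]

∠TKW = 91°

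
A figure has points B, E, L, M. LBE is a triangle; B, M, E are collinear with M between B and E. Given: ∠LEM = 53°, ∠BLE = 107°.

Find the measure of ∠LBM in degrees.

∠LBM = 20°

1. ∠BEL = 53°  [M on ray EB]
2. ∠EBL = 20°  [△LBE]
3. ∠LBM = 20°  [M on ray BE]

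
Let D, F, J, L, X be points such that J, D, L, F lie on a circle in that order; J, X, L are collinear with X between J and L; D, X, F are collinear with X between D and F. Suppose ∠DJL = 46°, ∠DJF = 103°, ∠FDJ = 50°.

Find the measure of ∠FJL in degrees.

1. ∠DFL = 46°  [same arc DL]
2. ∠DLF = 77°  [cyclic JDLF, opposite ∠J+∠L]
3. ∠FDL = 57°  [△DLF]
4. ∠FJL = 57°  [same arc LF]

∠FJL = 57°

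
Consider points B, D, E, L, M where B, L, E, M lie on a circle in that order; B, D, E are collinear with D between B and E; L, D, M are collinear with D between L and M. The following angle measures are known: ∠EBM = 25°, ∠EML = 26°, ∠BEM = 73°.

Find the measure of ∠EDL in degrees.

∠EDL = 99°

1. ∠ELM = 25°  [same arc EM]
2. ∠BME = 82°  [△BEM]
3. ∠EBL = 26°  [same arc LE]
4. ∠BLE = 98°  [cyclic BLEM, opposite ∠L+∠M]
5. ∠BEL = 56°  [△BLE]
6. ∠EDL = 99°  [△LDE]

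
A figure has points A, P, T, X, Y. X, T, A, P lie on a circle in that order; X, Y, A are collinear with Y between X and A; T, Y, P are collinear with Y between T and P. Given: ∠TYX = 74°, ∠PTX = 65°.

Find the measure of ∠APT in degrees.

∠APT = 41°

1. ∠AYP = 74°  [vertical angles at Y]
2. ∠PAX = 65°  [same arc XP]
3. ∠APT = 41°  [△AYP]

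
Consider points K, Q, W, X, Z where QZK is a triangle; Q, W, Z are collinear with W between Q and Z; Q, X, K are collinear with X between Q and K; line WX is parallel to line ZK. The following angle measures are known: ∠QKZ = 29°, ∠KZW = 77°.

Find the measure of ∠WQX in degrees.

1. ∠KZQ = 77°  [W on ray ZQ]
2. ∠KQZ = 74°  [△QZK]
3. ∠WQX = 74°  [W on QZ, X on QK]

∠WQX = 74°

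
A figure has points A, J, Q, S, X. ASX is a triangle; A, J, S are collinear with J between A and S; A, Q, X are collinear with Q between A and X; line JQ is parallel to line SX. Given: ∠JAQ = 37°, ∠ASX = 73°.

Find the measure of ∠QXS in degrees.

∠QXS = 70°

1. ∠SAX = 37°  [J on AS, Q on AX]
2. ∠AXS = 70°  [△ASX]
3. ∠QXS = 70°  [Q on ray XA]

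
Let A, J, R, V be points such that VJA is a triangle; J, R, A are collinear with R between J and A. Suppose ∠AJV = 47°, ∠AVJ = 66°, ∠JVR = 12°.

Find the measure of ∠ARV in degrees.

∠ARV = 59°

1. ∠RJV = 47°  [R on ray JA]
2. ∠JRV = 121°  [△VJR]
3. ∠ARV = 59°  [linear pair at R on JA]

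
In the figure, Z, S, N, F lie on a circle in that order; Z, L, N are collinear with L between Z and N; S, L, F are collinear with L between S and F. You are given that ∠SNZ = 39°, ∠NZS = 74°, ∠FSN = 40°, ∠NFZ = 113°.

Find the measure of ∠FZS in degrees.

∠FZS = 114°

1. ∠NFS = 74°  [same arc SN]
2. ∠FNS = 66°  [△SNF]
3. ∠FZS = 114°  [cyclic ZSNF, opposite ∠Z+∠N]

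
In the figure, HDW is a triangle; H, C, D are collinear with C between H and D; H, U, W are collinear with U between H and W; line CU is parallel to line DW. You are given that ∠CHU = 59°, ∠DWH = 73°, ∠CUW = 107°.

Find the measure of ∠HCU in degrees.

∠HCU = 48°

1. ∠DHW = 59°  [C on HD, U on HW]
2. ∠HDW = 48°  [△HDW]
3. ∠HCU = 48°  [CU∥DW, corresponding at C]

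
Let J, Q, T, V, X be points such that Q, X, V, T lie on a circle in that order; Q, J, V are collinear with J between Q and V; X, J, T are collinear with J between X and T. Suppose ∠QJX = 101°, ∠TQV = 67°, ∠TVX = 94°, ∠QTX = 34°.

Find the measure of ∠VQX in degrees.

1. ∠TXV = 67°  [same arc VT]
2. ∠VTX = 19°  [△XVT]
3. ∠VQX = 19°  [same arc XV]

∠VQX = 19°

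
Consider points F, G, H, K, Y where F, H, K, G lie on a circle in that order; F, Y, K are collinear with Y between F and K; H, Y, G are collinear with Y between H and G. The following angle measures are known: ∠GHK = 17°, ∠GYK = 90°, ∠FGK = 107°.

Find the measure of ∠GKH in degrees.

∠GKH = 129°

1. ∠GFK = 17°  [same arc KG]
2. ∠FKG = 56°  [△FKG]
3. ∠HGK = 34°  [△KYG]
4. ∠GKH = 129°  [△HKG]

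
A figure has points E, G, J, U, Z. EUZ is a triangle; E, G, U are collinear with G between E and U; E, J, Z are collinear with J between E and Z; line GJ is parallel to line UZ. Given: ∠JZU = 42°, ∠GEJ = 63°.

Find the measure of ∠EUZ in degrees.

∠EUZ = 75°

1. ∠EZU = 42°  [J on ray ZE]
2. ∠UEZ = 63°  [G on EU, J on EZ]
3. ∠EUZ = 75°  [△EUZ]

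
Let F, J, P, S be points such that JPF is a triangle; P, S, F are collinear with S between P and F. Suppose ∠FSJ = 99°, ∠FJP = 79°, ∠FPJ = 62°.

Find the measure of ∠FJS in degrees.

1. ∠JFP = 39°  [△JPF]
2. ∠JFS = 39°  [S on ray FP]
3. ∠FJS = 42°  [△JSF]

∠FJS = 42°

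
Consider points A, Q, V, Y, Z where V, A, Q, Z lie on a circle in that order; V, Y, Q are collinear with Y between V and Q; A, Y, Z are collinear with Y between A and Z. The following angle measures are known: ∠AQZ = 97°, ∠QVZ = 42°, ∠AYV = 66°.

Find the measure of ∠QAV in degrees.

∠QAV = 115°

1. ∠QAZ = 42°  [same arc QZ]
2. ∠AYQ = 114°  [linear pair at Y on VQ]
3. ∠AZQ = 41°  [△AQZ]
4. ∠AQV = 24°  [△AYQ]
5. ∠AVQ = 41°  [same arc AQ]
6. ∠QAV = 115°  [△VAQ]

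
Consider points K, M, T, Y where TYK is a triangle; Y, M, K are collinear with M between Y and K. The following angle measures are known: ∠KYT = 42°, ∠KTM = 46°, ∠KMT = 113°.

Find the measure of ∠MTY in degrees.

∠MTY = 71°

1. ∠MYT = 42°  [M on ray YK]
2. ∠TMY = 67°  [linear pair at M on YK]
3. ∠MTY = 71°  [△TYM]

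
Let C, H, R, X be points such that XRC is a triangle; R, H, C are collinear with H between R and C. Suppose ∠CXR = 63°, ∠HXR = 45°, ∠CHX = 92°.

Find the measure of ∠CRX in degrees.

∠CRX = 47°

1. ∠RHX = 88°  [linear pair at H on RC]
2. ∠HRX = 47°  [△XRH]
3. ∠CRX = 47°  [H on ray RC]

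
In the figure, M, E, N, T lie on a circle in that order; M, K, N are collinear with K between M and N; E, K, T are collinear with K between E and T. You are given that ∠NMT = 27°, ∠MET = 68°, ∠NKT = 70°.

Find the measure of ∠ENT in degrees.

∠ENT = 111°

1. ∠NET = 27°  [same arc NT]
2. ∠MNT = 68°  [same arc MT]
3. ∠ETN = 42°  [△NKT]
4. ∠ENT = 111°  [△ENT]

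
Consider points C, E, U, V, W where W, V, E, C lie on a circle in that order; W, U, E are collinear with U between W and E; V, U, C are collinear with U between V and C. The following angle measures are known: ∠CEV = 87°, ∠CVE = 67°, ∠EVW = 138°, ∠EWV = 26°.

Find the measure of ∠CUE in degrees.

1. ∠ECV = 26°  [△VEC]
2. ∠CWE = 67°  [same arc EC]
3. ∠ECW = 42°  [cyclic WVEC, opposite ∠V+∠C]
4. ∠CEW = 71°  [△WEC]
5. ∠CUE = 83°  [△EUC]

∠CUE = 83°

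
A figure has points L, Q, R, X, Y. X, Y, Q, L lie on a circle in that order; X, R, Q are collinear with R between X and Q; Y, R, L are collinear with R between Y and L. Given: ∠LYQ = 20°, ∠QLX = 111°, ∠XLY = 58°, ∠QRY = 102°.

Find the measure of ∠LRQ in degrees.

1. ∠LXQ = 20°  [same arc QL]
2. ∠LRX = 102°  [△XRL]
3. ∠LRQ = 78°  [linear pair at R on XQ]

∠LRQ = 78°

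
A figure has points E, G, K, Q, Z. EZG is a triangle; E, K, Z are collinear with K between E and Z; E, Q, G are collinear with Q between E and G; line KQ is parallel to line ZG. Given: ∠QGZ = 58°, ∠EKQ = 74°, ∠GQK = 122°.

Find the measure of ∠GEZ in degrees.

1. ∠EGZ = 58°  [Q on ray GE]
2. ∠EZG = 74°  [KQ∥ZG, corresponding at K]
3. ∠GEZ = 48°  [△EZG]

∠GEZ = 48°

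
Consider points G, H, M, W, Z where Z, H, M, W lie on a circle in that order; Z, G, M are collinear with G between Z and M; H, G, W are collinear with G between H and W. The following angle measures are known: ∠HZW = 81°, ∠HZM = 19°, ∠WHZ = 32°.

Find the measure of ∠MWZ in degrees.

∠MWZ = 86°

1. ∠HMW = 99°  [cyclic ZHMW, opposite ∠Z+∠M]
2. ∠HWM = 19°  [same arc HM]
3. ∠WMZ = 32°  [same arc ZW]
4. ∠MHW = 62°  [△HMW]
5. ∠MZW = 62°  [same arc MW]
6. ∠MWZ = 86°  [△ZMW]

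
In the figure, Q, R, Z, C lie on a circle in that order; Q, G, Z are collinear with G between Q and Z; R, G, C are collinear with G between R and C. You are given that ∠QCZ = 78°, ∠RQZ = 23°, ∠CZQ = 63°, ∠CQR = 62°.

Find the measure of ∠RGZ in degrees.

∠RGZ = 86°

1. ∠QRZ = 102°  [cyclic QRZC, opposite ∠R+∠C]
2. ∠CQZ = 39°  [△QZC]
3. ∠QZR = 55°  [△QRZ]
4. ∠CRZ = 39°  [same arc ZC]
5. ∠RGZ = 86°  [△RGZ]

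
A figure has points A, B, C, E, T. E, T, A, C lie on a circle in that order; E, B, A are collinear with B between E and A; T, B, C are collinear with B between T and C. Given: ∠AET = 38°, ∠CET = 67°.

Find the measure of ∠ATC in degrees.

1. ∠ACT = 38°  [same arc TA]
2. ∠CAT = 113°  [cyclic ETAC, opposite ∠E+∠A]
3. ∠ATC = 29°  [△TAC]

∠ATC = 29°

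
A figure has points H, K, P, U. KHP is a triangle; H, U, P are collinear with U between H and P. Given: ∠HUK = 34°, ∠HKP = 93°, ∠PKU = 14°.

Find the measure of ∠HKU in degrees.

1. ∠KUP = 146°  [linear pair at U on HP]
2. ∠KPU = 20°  [△KUP]
3. ∠HPK = 20°  [U on ray PH]
4. ∠KHP = 67°  [△KHP]
5. ∠KHU = 67°  [U on ray HP]
6. ∠HKU = 79°  [△KHU]

∠HKU = 79°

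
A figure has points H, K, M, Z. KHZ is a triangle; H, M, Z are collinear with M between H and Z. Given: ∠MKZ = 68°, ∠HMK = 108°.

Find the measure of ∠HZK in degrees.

∠HZK = 40°

1. ∠KMZ = 72°  [linear pair at M on HZ]
2. ∠KZM = 40°  [△KMZ]
3. ∠HZK = 40°  [M on ray ZH]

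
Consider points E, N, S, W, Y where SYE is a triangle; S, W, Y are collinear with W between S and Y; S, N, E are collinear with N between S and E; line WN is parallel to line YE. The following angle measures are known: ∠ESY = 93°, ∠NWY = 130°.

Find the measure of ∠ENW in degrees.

∠ENW = 143°

1. ∠NSW = 93°  [W on SY, N on SE]
2. ∠NWS = 50°  [linear pair at W on SY]
3. ∠SNW = 37°  [△SWN]
4. ∠ENW = 143°  [linear pair at N on SE]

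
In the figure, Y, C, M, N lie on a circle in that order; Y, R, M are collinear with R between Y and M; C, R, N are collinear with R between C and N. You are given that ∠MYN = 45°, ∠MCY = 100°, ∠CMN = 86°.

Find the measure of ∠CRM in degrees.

∠CRM = 104°

1. ∠MCN = 45°  [same arc MN]
2. ∠CNM = 49°  [△CMN]
3. ∠CYM = 49°  [same arc CM]
4. ∠CMY = 31°  [△YCM]
5. ∠CRM = 104°  [△CRM]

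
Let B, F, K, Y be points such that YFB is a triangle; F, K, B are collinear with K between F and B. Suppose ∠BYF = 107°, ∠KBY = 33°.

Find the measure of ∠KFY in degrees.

1. ∠FBY = 33°  [K on ray BF]
2. ∠BFY = 40°  [△YFB]
3. ∠KFY = 40°  [K on ray FB]

∠KFY = 40°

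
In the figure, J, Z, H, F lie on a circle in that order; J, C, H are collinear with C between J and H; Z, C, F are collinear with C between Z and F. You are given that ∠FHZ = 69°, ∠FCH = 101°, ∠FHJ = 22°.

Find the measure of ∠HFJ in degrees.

1. ∠FJZ = 111°  [cyclic JZHF, opposite ∠J+∠H]
2. ∠FCJ = 79°  [linear pair at C on JH]
3. ∠FZJ = 22°  [same arc JF]
4. ∠JFZ = 47°  [△JZF]
5. ∠FJH = 54°  [△JCF]
6. ∠HFJ = 104°  [△JHF]

∠HFJ = 104°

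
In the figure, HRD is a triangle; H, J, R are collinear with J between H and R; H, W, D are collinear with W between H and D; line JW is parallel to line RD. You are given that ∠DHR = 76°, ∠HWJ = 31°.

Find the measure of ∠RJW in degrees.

1. ∠JHW = 76°  [J on HR, W on HD]
2. ∠HJW = 73°  [△HJW]
3. ∠RJW = 107°  [linear pair at J on HR]

∠RJW = 107°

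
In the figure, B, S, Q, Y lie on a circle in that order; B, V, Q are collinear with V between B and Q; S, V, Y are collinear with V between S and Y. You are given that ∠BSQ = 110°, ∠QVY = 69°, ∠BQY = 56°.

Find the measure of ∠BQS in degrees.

1. ∠BYQ = 70°  [cyclic BSQY, opposite ∠S+∠Y]
2. ∠BVS = 69°  [vertical angles at V]
3. ∠QBY = 54°  [△BQY]
4. ∠QVS = 111°  [linear pair at V on BQ]
5. ∠QSY = 54°  [same arc QY]
6. ∠BQS = 15°  [△SVQ]

∠BQS = 15°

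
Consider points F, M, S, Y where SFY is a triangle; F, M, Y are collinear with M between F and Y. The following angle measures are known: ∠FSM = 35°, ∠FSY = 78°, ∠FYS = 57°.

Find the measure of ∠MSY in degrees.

1. ∠SFY = 45°  [△SFY]
2. ∠MYS = 57°  [M on ray YF]
3. ∠MFS = 45°  [M on ray FY]
4. ∠FMS = 100°  [△SFM]
5. ∠SMY = 80°  [linear pair at M on FY]
6. ∠MSY = 43°  [△SMY]

∠MSY = 43°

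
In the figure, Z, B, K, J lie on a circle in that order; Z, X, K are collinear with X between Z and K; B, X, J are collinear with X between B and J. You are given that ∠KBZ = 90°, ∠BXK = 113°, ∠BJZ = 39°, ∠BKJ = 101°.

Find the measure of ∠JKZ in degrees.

1. ∠KJZ = 90°  [cyclic ZBKJ, opposite ∠B+∠J]
2. ∠JXZ = 113°  [vertical angles at X]
3. ∠JZK = 28°  [△ZXJ]
4. ∠JKZ = 62°  [△ZKJ]

∠JKZ = 62°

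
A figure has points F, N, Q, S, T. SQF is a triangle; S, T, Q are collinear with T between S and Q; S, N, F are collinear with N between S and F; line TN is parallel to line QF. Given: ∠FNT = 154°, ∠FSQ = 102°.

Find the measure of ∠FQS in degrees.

∠FQS = 52°

1. ∠SNT = 26°  [linear pair at N on SF]
2. ∠NST = 102°  [T on SQ, N on SF]
3. ∠NTS = 52°  [△STN]
4. ∠FQS = 52°  [TN∥QF, corresponding at T]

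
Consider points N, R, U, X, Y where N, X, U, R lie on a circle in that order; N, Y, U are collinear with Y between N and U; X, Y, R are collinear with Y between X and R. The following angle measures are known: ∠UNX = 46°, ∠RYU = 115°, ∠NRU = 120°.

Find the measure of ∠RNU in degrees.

∠RNU = 41°

1. ∠URX = 46°  [same arc XU]
2. ∠NUR = 19°  [△UYR]
3. ∠RNU = 41°  [△NUR]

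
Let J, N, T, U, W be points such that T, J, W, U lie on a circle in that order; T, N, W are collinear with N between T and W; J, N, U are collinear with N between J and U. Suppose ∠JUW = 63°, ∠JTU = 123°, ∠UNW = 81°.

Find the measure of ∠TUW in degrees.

∠TUW = 84°

1. ∠TWU = 36°  [△WNU]
2. ∠JWU = 57°  [cyclic TJWU, opposite ∠T+∠W]
3. ∠UJW = 60°  [△JWU]
4. ∠UTW = 60°  [same arc WU]
5. ∠TUW = 84°  [△TWU]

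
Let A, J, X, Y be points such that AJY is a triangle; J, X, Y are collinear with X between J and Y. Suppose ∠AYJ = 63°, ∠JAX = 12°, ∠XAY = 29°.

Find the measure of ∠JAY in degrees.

1. ∠AYX = 63°  [X on ray YJ]
2. ∠AXY = 88°  [△AXY]
3. ∠AXJ = 92°  [linear pair at X on JY]
4. ∠AJX = 76°  [△AJX]
5. ∠AJY = 76°  [X on ray JY]
6. ∠JAY = 41°  [△AJY]

∠JAY = 41°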